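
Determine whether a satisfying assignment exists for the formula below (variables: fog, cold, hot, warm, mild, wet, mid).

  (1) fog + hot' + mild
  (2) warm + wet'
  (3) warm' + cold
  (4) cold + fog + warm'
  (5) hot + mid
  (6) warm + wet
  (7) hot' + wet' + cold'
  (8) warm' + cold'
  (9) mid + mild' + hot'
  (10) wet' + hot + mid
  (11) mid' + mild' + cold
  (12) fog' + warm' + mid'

No, unsatisfiable

Try warm = 1.
The clause (cold) is unit, so cold = 1.
But (cold') is also a unit clause — contradiction.
So warm must be the other value — set warm = 0.
The clause (wet') is unit, so wet = 0.
But (wet) is also a unit clause — contradiction.
Either choice for warm ends in contradiction.
No assignment satisfies every clause.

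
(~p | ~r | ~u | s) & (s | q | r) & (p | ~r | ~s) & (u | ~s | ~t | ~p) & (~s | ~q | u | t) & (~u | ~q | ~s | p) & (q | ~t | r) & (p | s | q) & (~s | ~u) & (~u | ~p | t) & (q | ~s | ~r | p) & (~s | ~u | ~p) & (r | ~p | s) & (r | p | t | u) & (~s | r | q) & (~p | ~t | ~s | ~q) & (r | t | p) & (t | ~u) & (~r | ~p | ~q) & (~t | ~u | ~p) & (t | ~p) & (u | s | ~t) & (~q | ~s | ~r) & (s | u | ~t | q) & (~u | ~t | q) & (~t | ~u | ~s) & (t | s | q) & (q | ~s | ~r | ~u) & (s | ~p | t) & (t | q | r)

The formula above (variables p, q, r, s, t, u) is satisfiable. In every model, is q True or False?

Suppose q = 0.
Try s = 1.
The clause (~u) is unit, so u = 0.
The clause (r) is unit, so r = 1.
The clause (p) is unit, so p = 1.
The clause (~t) is unit, so t = 0.
But (t) is also a unit clause — contradiction.
That branch fails; take s = 0 instead.
The clause (r) is unit, so r = 1.
The clause (p) is unit, so p = 1.
The clause (~u) is unit, so u = 0.
The clause (t) is unit, so t = 1.
But (~t) is also a unit clause — contradiction.
Either choice for s ends in contradiction.
So every satisfying assignment has q = True.

True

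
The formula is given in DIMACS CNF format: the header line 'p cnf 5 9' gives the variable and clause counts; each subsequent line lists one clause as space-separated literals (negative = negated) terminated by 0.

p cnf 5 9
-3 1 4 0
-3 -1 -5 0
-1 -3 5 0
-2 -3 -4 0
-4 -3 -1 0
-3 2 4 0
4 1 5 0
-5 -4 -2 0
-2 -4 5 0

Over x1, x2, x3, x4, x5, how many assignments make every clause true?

12

There are 2^5 = 32 truth assignments over (x1, x2, x3, x4, x5).
Split on x5. With x5 = True, the clauses containing x5 are satisfied and ¬x5 drops from the rest; 7 of the 2^4 = 16 assignments to the other variables satisfy what remains.
With x5 = False, by the same count on the reduced clause set, 5 assignments work.
Total: 7 + 5 = 12.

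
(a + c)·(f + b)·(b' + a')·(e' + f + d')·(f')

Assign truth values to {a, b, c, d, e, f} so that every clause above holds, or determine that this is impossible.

a=0,  b=1,  c=1,  d=1,  e=0,  f=0

The clause (f') is unit, so f = 0.
The clause (b) is unit, so b = 1.
The clause (a') is unit, so a = 0.
The clause (c) is unit, so c = 1.
Case e = 0:
Every clause is now satisfied; d is unconstrained.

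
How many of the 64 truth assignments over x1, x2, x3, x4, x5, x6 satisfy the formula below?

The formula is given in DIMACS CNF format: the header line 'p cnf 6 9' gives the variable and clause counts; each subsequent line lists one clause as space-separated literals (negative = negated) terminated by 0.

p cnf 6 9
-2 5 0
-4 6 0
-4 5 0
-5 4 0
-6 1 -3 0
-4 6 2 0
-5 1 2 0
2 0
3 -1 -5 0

2

There are 2^6 = 64 truth assignments over (x1, x2, x3, x4, x5, x6).
Split on x5. With x5 = True, the clauses containing x5 are satisfied and ¬x5 drops from the rest; 2 of the 2^5 = 32 assignments to the other variables satisfy what remains.
With x5 = False, by the same count on the reduced clause set, 0 assignments work.
Total: 2 + 0 = 2.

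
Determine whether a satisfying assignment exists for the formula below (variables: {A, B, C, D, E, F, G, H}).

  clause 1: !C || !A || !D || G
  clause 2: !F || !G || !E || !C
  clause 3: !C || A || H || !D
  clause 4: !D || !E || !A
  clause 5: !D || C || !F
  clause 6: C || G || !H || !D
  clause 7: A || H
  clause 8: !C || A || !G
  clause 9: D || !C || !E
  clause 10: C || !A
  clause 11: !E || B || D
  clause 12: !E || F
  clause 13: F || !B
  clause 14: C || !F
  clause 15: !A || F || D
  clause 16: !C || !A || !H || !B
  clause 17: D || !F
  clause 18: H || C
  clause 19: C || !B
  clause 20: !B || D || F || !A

Try A = false.
From the singleton clause (H), H = true.
Try C = false.
From the singleton clause (!F), F = false.
From the singleton clause (!E), E = false.
From the singleton clause (!B), B = false.
Try G = true.
No clause remains; D is free.
A satisfying assignment: A: false,  B: false,  C: false,  D: true,  E: false,  F: false,  G: true,  H: true.

Yes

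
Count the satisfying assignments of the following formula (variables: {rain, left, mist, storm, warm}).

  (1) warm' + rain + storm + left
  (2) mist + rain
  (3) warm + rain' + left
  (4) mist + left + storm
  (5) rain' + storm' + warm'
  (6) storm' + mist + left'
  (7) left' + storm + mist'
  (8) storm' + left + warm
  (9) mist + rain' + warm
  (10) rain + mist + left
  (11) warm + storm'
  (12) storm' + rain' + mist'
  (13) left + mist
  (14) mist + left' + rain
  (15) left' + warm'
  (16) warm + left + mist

There are 2^5 = 32 truth assignments over (rain, left, mist, storm, warm).
Split on mist. With mist = 1, the clauses containing mist are satisfied and mist' drops from the rest; 3 of the 2^4 = 16 assignments to the other variables satisfy what remains.
With mist = 0, by the same count on the reduced clause set, 0 assignments work.
Total: 3 + 0 = 3.

3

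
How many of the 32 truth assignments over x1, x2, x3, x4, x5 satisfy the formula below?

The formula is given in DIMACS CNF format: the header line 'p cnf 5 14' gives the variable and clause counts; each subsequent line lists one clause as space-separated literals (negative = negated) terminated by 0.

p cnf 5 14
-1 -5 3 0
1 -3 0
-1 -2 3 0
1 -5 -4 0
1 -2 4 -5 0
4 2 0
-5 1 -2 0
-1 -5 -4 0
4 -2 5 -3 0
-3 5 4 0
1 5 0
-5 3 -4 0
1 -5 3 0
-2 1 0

4

There are 2^5 = 32 truth assignments over (x1, x2, x3, x4, x5).
Split on x3. With x3 = True, the clauses containing x3 are satisfied and ¬x3 drops from the rest; 3 of the 2^4 = 16 assignments to the other variables satisfy what remains.
With x3 = False, by the same count on the reduced clause set, 1 assignment works.
Total: 3 + 1 = 4.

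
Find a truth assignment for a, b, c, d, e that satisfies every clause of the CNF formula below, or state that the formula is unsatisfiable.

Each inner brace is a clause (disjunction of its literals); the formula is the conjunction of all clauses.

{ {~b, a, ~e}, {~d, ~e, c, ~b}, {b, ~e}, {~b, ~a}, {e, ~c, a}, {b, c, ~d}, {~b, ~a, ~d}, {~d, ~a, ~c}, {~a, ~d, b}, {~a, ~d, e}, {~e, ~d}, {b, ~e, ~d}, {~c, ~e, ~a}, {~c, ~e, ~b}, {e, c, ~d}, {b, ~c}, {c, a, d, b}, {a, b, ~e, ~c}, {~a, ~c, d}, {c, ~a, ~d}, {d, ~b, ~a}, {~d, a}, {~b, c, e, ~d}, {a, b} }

Branch on b: set b = 1.
From the singleton clause (~a), a = 0.
From the singleton clause (~e), e = 0.
From the singleton clause (~c), c = 0.
From the singleton clause (~d), d = 0.
All clauses are satisfied.

a=0; b=1; c=0; d=0; e=0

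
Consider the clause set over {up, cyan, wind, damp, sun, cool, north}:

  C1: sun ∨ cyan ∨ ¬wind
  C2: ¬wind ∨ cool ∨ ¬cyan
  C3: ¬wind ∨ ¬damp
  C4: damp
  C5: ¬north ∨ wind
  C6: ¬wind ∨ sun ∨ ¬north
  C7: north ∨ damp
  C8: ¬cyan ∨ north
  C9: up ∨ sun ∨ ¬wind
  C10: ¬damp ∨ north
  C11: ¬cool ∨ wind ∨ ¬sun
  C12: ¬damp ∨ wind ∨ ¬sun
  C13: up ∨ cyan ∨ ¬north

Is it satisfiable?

No, unsatisfiable

(damp) alone gives damp = True.
(¬wind) alone gives wind = False.
(¬north) alone gives north = False.
Now (north) is unsatisfied and unit — conflict.
No assignment satisfies every clause.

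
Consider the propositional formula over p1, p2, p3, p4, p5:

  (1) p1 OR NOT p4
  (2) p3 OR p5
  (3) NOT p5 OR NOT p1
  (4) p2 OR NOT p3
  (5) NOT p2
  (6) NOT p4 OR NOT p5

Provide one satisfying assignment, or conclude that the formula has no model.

p1: false; p2: false; p3: false; p4: false; p5: true

(NOT p2) alone gives p2 = false.
(NOT p3) alone gives p3 = false.
(p5) alone gives p5 = true.
(NOT p1) alone gives p1 = false.
(NOT p4) alone gives p4 = false.
All clauses are satisfied.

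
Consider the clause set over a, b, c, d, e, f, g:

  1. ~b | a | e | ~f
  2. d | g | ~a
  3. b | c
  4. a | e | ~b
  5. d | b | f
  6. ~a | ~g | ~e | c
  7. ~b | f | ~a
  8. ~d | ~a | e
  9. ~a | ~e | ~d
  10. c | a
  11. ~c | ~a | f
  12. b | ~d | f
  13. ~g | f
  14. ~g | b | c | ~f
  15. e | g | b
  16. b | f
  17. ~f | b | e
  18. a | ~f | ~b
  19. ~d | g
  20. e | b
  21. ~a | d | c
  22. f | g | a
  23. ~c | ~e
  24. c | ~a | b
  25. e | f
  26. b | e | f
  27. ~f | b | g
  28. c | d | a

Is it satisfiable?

Case b = 1:
Case a = 1:
(f) alone gives f = 1.
Case d = 0:
(g) alone gives g = 1.
(c) alone gives c = 1.
(~e) alone gives e = 0.
All clauses are satisfied.
A satisfying assignment: a: 1; b: 1; c: 1; d: 0; e: 0; f: 1; g: 1.

Yes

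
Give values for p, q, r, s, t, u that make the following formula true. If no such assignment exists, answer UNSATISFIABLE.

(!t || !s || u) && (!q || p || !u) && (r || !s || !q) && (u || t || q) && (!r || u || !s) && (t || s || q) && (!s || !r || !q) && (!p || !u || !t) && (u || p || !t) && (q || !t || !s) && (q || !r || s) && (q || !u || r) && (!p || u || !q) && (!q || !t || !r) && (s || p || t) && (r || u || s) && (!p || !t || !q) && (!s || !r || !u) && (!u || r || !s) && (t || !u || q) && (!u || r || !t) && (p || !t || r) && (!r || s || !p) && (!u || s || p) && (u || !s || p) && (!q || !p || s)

Suppose t = false.
Suppose u = true.
Unit clause (q) forces q = true.
Unit clause (p) forces p = true.
Unit clause (s) forces s = true.
Unit clause (r) forces r = true.
But (!r) is also a unit clause — contradiction.
Undo u and try u = false.
Unit clause (q) forces q = true.
Unit clause (!p) forces p = false.
Unit clause (s) forces s = true.
But (!s) is also a unit clause — contradiction.
Neither u = true nor u = false works.
Undo t and try t = true.
Suppose s = false.
Suppose p = false.
Unit clause (u) forces u = true.
But (!u) is also a unit clause — contradiction.
Undo p and try p = true.
Unit clause (!u) forces u = false.
Unit clause (!q) forces q = false.
Unit clause (!r) forces r = false.
But (r) is also a unit clause — contradiction.
Neither p = true nor p = false works.
Undo s and try s = true.
Unit clause (u) forces u = true.
Unit clause (!p) forces p = false.
Unit clause (!q) forces q = false.
But (q) is also a unit clause — contradiction.
Neither s = true nor s = false works.
Neither t = true nor t = false works.

UNSATISFIABLE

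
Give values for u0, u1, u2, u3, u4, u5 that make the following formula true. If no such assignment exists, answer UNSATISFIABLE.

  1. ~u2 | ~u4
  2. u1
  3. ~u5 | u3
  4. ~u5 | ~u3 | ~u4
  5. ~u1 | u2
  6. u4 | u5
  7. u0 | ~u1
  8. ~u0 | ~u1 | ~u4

u0=1, u1=1, u2=1, u3=1, u4=0, u5=1

(u1) alone gives u1 = 1.
(u2) alone gives u2 = 1.
(~u4) alone gives u4 = 0.
(u5) alone gives u5 = 1.
(u3) alone gives u3 = 1.
(u0) alone gives u0 = 1.
All clauses are satisfied.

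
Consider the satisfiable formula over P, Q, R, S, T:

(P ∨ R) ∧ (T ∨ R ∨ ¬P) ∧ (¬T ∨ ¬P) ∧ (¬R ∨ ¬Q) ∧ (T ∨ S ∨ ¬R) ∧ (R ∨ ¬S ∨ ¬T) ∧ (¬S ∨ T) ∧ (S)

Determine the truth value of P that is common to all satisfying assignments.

False

Suppose P = True.
From the singleton clause (¬T), T = False.
From the singleton clause (R), R = True.
From the singleton clause (¬Q), Q = False.
From the singleton clause (S), S = True.
Now (¬S) is unsatisfied and unit — conflict.
So every satisfying assignment has P = False.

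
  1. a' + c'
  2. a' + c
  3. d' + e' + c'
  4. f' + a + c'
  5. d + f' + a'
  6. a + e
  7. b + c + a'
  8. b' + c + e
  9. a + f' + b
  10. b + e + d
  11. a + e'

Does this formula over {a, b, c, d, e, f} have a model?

Case a = 0:
(e) alone gives e = 1.
That conflicts with the unit clause (e').
So a must be the other value — set a = 1.
(c') alone gives c = 0.
That conflicts with the unit clause (c).
Either choice for a ends in contradiction.
No assignment satisfies every clause.

No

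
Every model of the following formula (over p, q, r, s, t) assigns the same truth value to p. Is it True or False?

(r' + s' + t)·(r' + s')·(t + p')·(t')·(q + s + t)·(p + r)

False

Suppose p = 1.
(t) alone gives t = 1.
Now (t') is unsatisfied and unit — conflict.
So every satisfying assignment has p = False.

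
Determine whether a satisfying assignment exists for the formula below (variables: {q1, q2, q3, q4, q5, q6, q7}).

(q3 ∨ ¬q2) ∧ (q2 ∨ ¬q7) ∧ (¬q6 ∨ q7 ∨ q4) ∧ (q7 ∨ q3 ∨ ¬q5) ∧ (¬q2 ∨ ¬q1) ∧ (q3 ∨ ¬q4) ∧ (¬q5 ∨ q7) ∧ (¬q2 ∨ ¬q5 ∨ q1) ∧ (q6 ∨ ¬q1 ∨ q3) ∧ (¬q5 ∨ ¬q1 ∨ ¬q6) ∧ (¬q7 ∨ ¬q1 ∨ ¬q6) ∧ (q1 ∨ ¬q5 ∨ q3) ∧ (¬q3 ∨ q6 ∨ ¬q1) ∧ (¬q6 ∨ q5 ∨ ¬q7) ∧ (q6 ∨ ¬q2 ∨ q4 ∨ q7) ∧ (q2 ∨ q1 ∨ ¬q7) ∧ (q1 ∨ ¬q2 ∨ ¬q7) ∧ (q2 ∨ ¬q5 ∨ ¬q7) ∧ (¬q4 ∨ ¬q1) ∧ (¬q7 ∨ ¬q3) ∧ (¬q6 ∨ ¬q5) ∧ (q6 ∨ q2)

Branch on q3: set q3 = True.
The clause (¬q7) is unit, so q7 = False.
The clause (¬q5) is unit, so q5 = False.
Branch on q6: set q6 = False.
The clause (¬q1) is unit, so q1 = False.
The clause (q2) is unit, so q2 = True.
The clause (q4) is unit, so q4 = True.
Every clause now holds.
A satisfying assignment: q1 ↦ False, q2 ↦ True, q3 ↦ True, q4 ↦ True, q5 ↦ False, q6 ↦ False, q7 ↦ False.

Yes, satisfiable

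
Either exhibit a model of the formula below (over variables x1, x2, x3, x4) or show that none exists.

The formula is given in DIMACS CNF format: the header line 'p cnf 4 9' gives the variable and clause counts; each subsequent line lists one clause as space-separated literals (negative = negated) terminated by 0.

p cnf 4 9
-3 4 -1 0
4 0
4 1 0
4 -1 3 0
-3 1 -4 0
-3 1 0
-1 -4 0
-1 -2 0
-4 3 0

The clause (x4) is unit, so x4 = True.
The clause (¬x1) is unit, so x1 = False.
The clause (¬x3) is unit, so x3 = False.
Now (x3) is unsatisfied and unit — conflict.

UNSATISFIABLE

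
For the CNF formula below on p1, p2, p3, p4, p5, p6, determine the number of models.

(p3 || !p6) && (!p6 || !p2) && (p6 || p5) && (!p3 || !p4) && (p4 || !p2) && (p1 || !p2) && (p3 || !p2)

There are 2^6 = 64 truth assignments over (p1, p2, p3, p4, p5, p6).
Split on p5. With p5 = true, the clauses containing p5 are satisfied and !p5 drops from the rest; 8 of the 2^5 = 32 assignments to the other variables satisfy what remains.
With p5 = false, by the same count on the reduced clause set, 2 assignments work.
Total: 8 + 2 = 10.

10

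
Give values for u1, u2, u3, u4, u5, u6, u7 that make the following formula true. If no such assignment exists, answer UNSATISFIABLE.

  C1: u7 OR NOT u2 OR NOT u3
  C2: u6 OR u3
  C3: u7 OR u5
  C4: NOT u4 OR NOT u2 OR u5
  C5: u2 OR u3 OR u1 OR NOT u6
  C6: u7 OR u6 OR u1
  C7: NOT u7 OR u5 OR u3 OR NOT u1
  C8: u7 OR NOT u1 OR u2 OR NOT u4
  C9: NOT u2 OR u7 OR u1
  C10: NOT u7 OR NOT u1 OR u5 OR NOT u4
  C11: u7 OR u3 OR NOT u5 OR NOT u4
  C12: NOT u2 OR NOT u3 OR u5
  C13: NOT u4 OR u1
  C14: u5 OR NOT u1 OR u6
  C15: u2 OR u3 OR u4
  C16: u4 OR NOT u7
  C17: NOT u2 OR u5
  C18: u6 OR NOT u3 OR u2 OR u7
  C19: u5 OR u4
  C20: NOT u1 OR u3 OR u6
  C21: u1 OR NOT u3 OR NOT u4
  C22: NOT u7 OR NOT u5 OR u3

Branch on u6: set u6 = true.
Branch on u7: set u7 = true.
Unit clause (u4) forces u4 = true.
Unit clause (u1) forces u1 = true.
Unit clause (u5) forces u5 = true.
Unit clause (u3) forces u3 = true.
Every clause is now satisfied; u2 is unconstrained.

u1 ↦ true, u2 ↦ true, u3 ↦ true, u4 ↦ true, u5 ↦ true, u6 ↦ true, u7 ↦ true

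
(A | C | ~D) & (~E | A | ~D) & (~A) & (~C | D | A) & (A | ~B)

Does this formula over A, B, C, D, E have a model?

Satisfiable

The clause (~A) is unit, so A = 0.
The clause (~B) is unit, so B = 0.
Case C = 1:
The clause (D) is unit, so D = 1.
The clause (~E) is unit, so E = 0.
This assignment satisfies each clause.
A satisfying assignment: A: 0, B: 0, C: 1, D: 1, E: 0.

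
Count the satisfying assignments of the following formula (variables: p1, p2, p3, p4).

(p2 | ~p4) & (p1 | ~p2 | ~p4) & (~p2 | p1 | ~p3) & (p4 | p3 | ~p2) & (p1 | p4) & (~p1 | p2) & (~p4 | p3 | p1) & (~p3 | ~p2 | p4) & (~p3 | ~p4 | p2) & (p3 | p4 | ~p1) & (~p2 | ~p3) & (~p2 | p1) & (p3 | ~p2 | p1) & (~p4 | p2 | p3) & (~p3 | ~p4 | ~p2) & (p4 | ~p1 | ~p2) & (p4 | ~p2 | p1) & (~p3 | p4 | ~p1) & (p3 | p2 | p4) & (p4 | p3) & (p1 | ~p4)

There are 2^4 = 16 truth assignments over (p1, p2, p3, p4).
Split on p1. With p1 = 1, the clauses containing p1 are satisfied and ~p1 drops from the rest; 1 of the 2^3 = 8 assignments to the other variables satisfy what remains.
With p1 = 0, by the same count on the reduced clause set, 0 assignments work.
(One model: p1=T, p2=T, p3=F, p4=T.)
Total: 1 + 0 = 1.

1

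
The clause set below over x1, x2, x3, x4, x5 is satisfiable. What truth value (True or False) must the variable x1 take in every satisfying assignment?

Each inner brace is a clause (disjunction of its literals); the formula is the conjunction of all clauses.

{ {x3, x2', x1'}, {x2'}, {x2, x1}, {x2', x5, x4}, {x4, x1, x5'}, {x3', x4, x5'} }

True

Suppose x1 = 0.
From the singleton clause (x2'), x2 = 0.
But (x2) is also a unit clause — contradiction.
So every satisfying assignment has x1 = True.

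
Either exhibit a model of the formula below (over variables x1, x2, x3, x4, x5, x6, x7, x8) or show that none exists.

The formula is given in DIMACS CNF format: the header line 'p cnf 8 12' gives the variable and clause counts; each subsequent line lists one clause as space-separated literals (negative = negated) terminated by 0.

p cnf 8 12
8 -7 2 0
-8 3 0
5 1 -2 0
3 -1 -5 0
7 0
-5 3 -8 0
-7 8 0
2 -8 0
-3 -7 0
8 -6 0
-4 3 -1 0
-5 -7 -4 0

UNSATISFIABLE

(x7) alone gives x7 = True.
(x8) alone gives x8 = True.
(x3) alone gives x3 = True.
That conflicts with the unit clause (¬x3).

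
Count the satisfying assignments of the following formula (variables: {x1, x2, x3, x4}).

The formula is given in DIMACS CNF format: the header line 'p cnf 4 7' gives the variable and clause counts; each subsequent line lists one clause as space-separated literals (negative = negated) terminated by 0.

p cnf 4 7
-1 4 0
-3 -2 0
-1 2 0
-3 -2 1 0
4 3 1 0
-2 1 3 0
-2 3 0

3

There are 2^4 = 16 truth assignments over (x1, x2, x3, x4).
Check each against the 7 clauses (columns in the order x1, x2, x3, x4):
  F F F F  ✗ fails (x4 ∨ x3 ∨ x1)
  F F F T  ✓ satisfies all
  F F T F  ✓ satisfies all
  F F T T  ✓ satisfies all
  F T F F  ✗ fails (x4 ∨ x3 ∨ x1)
  F T F T  ✗ fails (¬x2 ∨ x1 ∨ x3)
  F T T F  ✗ fails (¬x3 ∨ ¬x2)
  F T T T  ✗ fails (¬x3 ∨ ¬x2)
  T F F F  ✗ fails (¬x1 ∨ x4)
  T F F T  ✗ fails (¬x1 ∨ x2)
  T F T F  ✗ fails (¬x1 ∨ x4)
  T F T T  ✗ fails (¬x1 ∨ x2)
  T T F F  ✗ fails (¬x1 ∨ x4)
  T T F T  ✗ fails (¬x2 ∨ x3)
  T T T F  ✗ fails (¬x1 ∨ x4)
  T T T T  ✗ fails (¬x3 ∨ ¬x2)
3 of the 16 rows are models.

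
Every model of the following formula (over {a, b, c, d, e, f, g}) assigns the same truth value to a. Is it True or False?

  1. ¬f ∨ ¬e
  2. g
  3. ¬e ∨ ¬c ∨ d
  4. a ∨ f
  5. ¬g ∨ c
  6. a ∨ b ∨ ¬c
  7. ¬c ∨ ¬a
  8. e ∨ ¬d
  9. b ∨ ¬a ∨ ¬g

False

Suppose a = True.
(g) alone gives g = True.
(c) alone gives c = True.
Now (¬c) is unsatisfied and unit — conflict.
So every satisfying assignment has a = False.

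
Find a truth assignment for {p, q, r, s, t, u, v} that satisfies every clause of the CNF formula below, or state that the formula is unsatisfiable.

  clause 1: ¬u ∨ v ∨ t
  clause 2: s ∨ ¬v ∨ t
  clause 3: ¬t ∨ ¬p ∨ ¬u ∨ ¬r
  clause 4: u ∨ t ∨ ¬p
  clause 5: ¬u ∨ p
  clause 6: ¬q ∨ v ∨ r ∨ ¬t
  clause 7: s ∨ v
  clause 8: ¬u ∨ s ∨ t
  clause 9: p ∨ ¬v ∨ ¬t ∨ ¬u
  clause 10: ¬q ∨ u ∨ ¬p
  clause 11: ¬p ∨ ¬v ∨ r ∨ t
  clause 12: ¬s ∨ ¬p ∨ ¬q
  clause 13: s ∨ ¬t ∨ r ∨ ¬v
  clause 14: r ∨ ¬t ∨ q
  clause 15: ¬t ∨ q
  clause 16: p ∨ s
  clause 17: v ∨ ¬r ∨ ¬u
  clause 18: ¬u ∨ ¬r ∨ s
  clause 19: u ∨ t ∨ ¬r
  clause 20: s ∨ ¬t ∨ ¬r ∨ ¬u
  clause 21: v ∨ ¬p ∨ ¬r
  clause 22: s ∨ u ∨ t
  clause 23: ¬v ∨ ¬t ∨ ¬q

p: False,  q: True,  r: False,  s: True,  t: False,  u: False,  v: True

Case u = False:
Case t = False:
The clause (¬p) is unit, so p = False.
The clause (s) is unit, so s = True.
The clause (¬r) is unit, so r = False.
No clause remains; q, v are free.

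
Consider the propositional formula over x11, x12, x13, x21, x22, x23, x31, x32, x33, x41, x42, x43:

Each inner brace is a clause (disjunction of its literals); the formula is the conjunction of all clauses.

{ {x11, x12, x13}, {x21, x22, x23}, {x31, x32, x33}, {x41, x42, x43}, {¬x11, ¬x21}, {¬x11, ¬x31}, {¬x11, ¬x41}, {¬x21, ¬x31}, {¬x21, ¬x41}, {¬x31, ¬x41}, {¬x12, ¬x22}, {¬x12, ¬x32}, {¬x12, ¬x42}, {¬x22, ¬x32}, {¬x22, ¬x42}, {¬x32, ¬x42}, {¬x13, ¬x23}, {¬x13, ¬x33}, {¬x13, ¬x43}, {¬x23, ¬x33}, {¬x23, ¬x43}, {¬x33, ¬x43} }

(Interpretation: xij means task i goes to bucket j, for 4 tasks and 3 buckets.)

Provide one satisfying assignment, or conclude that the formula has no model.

Try x11 = False.
Try x12 = True.
The clause (¬x22) is unit, so x22 = False.
The clause (¬x32) is unit, so x32 = False.
The clause (¬x42) is unit, so x42 = False.
Try x21 = True.
The clause (¬x31) is unit, so x31 = False.
The clause (x33) is unit, so x33 = True.
The clause (¬x41) is unit, so x41 = False.
The clause (x43) is unit, so x43 = True.
That conflicts with the unit clause (¬x43).
So x21 must be the other value — set x21 = False.
The clause (x23) is unit, so x23 = True.
The clause (¬x13) is unit, so x13 = False.
The clause (¬x33) is unit, so x33 = False.
The clause (x31) is unit, so x31 = True.
The clause (¬x41) is unit, so x41 = False.
The clause (x43) is unit, so x43 = True.
That conflicts with the unit clause (¬x43).
Neither x21 = True nor x21 = False works.
So x12 must be the other value — set x12 = False.
The clause (x13) is unit, so x13 = True.
The clause (¬x23) is unit, so x23 = False.
The clause (¬x33) is unit, so x33 = False.
The clause (¬x43) is unit, so x43 = False.
Try x21 = True.
The clause (¬x31) is unit, so x31 = False.
The clause (x32) is unit, so x32 = True.
The clause (¬x41) is unit, so x41 = False.
The clause (x42) is unit, so x42 = True.
That conflicts with the unit clause (¬x42).
So x21 must be the other value — set x21 = False.
The clause (x22) is unit, so x22 = True.
The clause (¬x32) is unit, so x32 = False.
The clause (x31) is unit, so x31 = True.
The clause (¬x41) is unit, so x41 = False.
The clause (x42) is unit, so x42 = True.
That conflicts with the unit clause (¬x42).
Neither x21 = True nor x21 = False works.
Neither x12 = True nor x12 = False works.
So x11 must be the other value — set x11 = True.
The clause (¬x21) is unit, so x21 = False.
The clause (¬x31) is unit, so x31 = False.
The clause (¬x41) is unit, so x41 = False.
Try x22 = True.
The clause (¬x12) is unit, so x12 = False.
The clause (¬x32) is unit, so x32 = False.
The clause (x33) is unit, so x33 = True.
The clause (¬x42) is unit, so x42 = False.
The clause (x43) is unit, so x43 = True.
That conflicts with the unit clause (¬x43).
So x22 must be the other value — set x22 = False.
The clause (x23) is unit, so x23 = True.
The clause (¬x13) is unit, so x13 = False.
The clause (¬x33) is unit, so x33 = False.
The clause (x32) is unit, so x32 = True.
The clause (¬x12) is unit, so x12 = False.
The clause (¬x42) is unit, so x42 = False.
The clause (x43) is unit, so x43 = True.
That conflicts with the unit clause (¬x43).
Neither x22 = True nor x22 = False works.
Neither x11 = True nor x11 = False works.

UNSATISFIABLE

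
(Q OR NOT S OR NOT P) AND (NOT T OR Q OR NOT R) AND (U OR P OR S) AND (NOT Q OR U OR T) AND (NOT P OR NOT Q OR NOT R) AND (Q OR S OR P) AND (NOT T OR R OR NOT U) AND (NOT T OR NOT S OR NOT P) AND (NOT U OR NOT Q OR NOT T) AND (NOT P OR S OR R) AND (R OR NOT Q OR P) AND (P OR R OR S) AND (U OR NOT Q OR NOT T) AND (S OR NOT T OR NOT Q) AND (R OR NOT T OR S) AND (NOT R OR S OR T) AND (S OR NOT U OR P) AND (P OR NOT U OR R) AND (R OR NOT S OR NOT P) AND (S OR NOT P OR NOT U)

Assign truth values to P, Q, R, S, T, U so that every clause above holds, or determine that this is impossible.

P=false,  Q=false,  R=false,  S=true,  T=true,  U=false

Branch on Q: set Q = false.
Branch on S: set S = true.
The clause (NOT P) is unit, so P = false.
Branch on T: set T = true.
The clause (NOT R) is unit, so R = false.
The clause (NOT U) is unit, so U = false.
All clauses are satisfied.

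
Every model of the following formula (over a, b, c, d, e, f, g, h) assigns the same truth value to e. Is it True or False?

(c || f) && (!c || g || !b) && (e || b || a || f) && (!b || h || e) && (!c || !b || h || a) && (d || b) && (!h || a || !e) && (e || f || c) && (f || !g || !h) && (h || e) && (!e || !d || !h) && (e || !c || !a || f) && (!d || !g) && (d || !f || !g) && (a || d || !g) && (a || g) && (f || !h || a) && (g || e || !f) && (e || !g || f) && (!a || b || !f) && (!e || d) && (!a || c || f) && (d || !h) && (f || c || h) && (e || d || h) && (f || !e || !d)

True

Suppose e = false.
Unit clause (h) forces h = true.
Unit clause (d) forces d = true.
Unit clause (!g) forces g = false.
Unit clause (a) forces a = true.
Unit clause (!f) forces f = false.
Unit clause (c) forces c = true.
Now (!c) is unsatisfied and unit — conflict.
So every satisfying assignment has e = True.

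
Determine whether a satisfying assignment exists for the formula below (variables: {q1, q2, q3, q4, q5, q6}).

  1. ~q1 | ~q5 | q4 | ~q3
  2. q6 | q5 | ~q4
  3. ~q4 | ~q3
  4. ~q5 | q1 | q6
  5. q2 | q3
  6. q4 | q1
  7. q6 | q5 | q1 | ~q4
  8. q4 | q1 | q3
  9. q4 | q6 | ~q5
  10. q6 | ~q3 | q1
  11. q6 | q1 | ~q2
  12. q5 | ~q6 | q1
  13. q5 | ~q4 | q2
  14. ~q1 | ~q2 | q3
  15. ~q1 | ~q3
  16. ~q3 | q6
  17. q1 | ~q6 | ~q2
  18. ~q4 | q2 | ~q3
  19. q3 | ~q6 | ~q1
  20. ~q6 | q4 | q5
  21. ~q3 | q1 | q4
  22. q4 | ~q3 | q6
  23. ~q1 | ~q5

Unsatisfiable

Case q4 = 0:
From the singleton clause (q1), q1 = 1.
From the singleton clause (~q3), q3 = 0.
From the singleton clause (q2), q2 = 1.
But (~q2) is also a unit clause — contradiction.
That branch fails; take q4 = 1 instead.
From the singleton clause (~q3), q3 = 0.
From the singleton clause (q2), q2 = 1.
From the singleton clause (~q1), q1 = 0.
From the singleton clause (q6), q6 = 1.
But (~q6) is also a unit clause — contradiction.
Either choice for q4 ends in contradiction.
No assignment satisfies every clause.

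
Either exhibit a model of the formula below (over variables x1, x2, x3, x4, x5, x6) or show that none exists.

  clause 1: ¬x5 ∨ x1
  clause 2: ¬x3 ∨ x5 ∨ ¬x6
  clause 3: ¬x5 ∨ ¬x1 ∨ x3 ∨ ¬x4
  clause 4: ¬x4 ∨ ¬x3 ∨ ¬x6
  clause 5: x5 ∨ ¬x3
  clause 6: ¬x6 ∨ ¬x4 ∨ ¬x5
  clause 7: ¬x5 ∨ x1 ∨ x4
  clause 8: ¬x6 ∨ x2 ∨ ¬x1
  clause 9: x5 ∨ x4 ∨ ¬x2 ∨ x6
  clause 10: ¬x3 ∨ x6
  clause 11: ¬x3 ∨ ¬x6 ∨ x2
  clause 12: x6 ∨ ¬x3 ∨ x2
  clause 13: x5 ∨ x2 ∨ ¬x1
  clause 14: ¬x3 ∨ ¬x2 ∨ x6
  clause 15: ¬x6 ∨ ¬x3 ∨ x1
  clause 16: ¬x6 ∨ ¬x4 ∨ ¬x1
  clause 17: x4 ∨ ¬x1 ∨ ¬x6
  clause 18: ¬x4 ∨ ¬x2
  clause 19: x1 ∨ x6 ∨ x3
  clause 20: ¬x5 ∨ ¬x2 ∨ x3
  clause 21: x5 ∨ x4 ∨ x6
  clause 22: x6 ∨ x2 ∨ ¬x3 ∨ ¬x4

Case x5 = False:
(¬x3) alone gives x3 = False.
Case x2 = False:
(¬x1) alone gives x1 = False.
(x6) alone gives x6 = True.
Every clause is now satisfied; x4 is unconstrained.

x1 ↦ False; x2 ↦ False; x3 ↦ False; x4 ↦ True; x5 ↦ False; x6 ↦ True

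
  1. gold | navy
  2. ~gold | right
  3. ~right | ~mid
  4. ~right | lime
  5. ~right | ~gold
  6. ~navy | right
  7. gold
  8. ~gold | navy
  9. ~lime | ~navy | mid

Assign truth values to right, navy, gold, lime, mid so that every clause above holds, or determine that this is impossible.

From the singleton clause (gold), gold = 1.
From the singleton clause (right), right = 1.
Now (~right) is unsatisfied and unit — conflict.

UNSATISFIABLE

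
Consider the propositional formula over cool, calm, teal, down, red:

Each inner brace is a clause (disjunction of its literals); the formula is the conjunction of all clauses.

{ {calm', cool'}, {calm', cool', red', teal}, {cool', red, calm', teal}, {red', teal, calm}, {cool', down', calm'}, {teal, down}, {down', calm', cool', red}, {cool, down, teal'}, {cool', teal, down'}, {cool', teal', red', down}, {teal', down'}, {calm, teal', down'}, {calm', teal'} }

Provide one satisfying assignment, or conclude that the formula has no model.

cool=0,  calm=1,  teal=0,  down=1,  red=1

Try calm = 1.
Unit clause (cool') forces cool = 0.
Unit clause (teal') forces teal = 0.
Unit clause (down) forces down = 1.
All clauses hold; red can take either value.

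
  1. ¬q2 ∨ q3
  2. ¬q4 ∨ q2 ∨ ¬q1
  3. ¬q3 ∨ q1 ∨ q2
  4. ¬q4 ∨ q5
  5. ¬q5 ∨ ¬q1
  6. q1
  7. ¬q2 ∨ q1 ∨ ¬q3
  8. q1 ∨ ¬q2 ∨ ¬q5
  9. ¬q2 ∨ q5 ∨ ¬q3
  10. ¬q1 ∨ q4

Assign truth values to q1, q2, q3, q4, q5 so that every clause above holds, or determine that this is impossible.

Unit clause (q1) forces q1 = True.
Unit clause (¬q5) forces q5 = False.
Unit clause (¬q4) forces q4 = False.
That conflicts with the unit clause (q4).

UNSATISFIABLE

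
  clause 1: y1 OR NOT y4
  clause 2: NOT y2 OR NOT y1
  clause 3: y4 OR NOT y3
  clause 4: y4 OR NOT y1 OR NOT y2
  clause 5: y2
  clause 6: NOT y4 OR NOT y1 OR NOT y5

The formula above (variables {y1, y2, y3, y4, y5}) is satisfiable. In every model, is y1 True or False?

Suppose y1 = true.
Unit clause (NOT y2) forces y2 = false.
Now (y2) is unsatisfied and unit — conflict.
So every satisfying assignment has y1 = False.

False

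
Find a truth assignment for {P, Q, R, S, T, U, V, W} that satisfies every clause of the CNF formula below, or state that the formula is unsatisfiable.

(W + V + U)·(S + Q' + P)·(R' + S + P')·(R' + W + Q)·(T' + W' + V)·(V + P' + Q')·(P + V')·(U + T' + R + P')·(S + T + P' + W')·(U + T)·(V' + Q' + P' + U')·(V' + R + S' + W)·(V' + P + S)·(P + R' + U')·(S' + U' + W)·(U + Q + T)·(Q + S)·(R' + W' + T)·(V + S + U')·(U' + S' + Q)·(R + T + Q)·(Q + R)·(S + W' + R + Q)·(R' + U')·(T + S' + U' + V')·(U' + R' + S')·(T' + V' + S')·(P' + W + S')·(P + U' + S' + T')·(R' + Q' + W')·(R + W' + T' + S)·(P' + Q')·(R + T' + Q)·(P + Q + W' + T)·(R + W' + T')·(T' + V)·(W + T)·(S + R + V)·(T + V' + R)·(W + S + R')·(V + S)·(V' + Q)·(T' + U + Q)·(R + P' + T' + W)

Try P = 0.
The clause (V') is unit, so V = 0.
The clause (T') is unit, so T = 0.
The clause (U) is unit, so U = 1.
The clause (R') is unit, so R = 0.
The clause (S) is unit, so S = 1.
The clause (W) is unit, so W = 1.
The clause (Q) is unit, so Q = 1.
This assignment satisfies each clause.

P=0; Q=1; R=0; S=1; T=0; U=1; V=0; W=1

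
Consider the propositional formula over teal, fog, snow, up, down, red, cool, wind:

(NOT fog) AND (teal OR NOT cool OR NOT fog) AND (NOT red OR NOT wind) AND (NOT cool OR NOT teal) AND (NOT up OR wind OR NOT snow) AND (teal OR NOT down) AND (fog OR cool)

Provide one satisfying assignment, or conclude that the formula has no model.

teal=false,  fog=false,  snow=true,  up=false,  down=false,  red=true,  cool=true,  wind=false

From the singleton clause (NOT fog), fog = false.
From the singleton clause (cool), cool = true.
From the singleton clause (NOT teal), teal = false.
From the singleton clause (NOT down), down = false.
Try red = true.
From the singleton clause (NOT wind), wind = false.
Try up = false.
Every clause is now satisfied; snow is unconstrained.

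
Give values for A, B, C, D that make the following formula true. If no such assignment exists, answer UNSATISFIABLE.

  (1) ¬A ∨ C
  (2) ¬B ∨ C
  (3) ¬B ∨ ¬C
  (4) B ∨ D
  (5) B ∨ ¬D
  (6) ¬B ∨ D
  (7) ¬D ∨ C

Suppose A = False.
Suppose B = False.
Unit clause (D) forces D = True.
Now (¬D) is unsatisfied and unit — conflict.
That branch fails; take B = True instead.
Unit clause (C) forces C = True.
Now (¬C) is unsatisfied and unit — conflict.
Neither B = True nor B = False works.
That branch fails; take A = True instead.
Unit clause (C) forces C = True.
Unit clause (¬B) forces B = False.
Unit clause (D) forces D = True.
Now (¬D) is unsatisfied and unit — conflict.
Neither A = True nor A = False works.

UNSATISFIABLE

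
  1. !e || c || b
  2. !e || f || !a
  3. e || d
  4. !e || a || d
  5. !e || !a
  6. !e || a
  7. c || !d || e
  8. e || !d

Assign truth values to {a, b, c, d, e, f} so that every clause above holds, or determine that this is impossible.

Suppose e = true.
The clause (!a) is unit, so a = false.
That conflicts with the unit clause (a).
That branch fails; take e = false instead.
The clause (d) is unit, so d = true.
That conflicts with the unit clause (!d).
Neither e = true nor e = false works.

UNSATISFIABLE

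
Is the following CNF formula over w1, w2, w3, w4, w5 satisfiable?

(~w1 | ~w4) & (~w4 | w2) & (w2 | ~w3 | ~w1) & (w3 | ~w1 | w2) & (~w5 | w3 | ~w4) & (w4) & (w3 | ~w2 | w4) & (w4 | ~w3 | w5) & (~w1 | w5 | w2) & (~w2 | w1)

Unsatisfiable

(w4) alone gives w4 = 1.
(~w1) alone gives w1 = 0.
(w2) alone gives w2 = 1.
But (~w2) is also a unit clause — contradiction.
No assignment satisfies every clause.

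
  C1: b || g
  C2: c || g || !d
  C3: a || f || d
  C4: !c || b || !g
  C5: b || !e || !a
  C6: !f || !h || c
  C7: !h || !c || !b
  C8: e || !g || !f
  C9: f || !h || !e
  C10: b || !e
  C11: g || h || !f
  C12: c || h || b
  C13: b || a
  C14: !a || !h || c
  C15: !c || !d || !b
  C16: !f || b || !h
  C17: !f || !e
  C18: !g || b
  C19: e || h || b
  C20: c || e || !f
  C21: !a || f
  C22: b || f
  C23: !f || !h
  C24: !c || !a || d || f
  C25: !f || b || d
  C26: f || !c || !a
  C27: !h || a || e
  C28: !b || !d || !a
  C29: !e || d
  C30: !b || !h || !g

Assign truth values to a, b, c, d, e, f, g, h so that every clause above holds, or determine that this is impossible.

Case b = true:
Case h = false:
Case g = true:
Case e = true:
Unit clause (!f) forces f = false.
Unit clause (!a) forces a = false.
Unit clause (d) forces d = true.
Unit clause (!c) forces c = false.
Every clause now holds.

a=false, b=true, c=false, d=true, e=true, f=false, g=true, h=false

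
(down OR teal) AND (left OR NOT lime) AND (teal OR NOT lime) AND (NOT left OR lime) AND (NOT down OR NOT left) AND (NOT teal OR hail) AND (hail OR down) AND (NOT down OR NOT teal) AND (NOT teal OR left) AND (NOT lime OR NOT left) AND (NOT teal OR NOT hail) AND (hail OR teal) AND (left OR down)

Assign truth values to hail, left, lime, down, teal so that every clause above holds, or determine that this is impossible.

hail ↦ true,  left ↦ false,  lime ↦ false,  down ↦ true,  teal ↦ false

Case down = true:
From the singleton clause (NOT left), left = false.
From the singleton clause (NOT lime), lime = false.
From the singleton clause (NOT teal), teal = false.
From the singleton clause (hail), hail = true.
All clauses are satisfied.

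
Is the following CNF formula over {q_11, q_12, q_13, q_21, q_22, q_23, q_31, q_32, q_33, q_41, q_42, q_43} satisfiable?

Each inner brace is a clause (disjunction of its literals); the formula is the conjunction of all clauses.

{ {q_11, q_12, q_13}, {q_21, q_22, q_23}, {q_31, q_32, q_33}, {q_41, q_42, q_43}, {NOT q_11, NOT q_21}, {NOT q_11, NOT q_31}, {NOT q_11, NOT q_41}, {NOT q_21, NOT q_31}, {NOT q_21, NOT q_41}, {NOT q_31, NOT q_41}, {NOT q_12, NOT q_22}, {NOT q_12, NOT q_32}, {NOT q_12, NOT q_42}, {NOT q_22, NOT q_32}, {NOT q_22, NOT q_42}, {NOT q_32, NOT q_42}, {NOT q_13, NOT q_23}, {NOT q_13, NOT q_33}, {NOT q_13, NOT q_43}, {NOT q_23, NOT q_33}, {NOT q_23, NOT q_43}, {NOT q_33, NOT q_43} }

Try q_11 = false.
Try q_12 = true.
(NOT q_22) alone gives q_22 = false.
(NOT q_32) alone gives q_32 = false.
(NOT q_42) alone gives q_42 = false.
Try q_21 = true.
(NOT q_31) alone gives q_31 = false.
(q_33) alone gives q_33 = true.
(NOT q_41) alone gives q_41 = false.
(q_43) alone gives q_43 = true.
But (NOT q_43) is also a unit clause — contradiction.
Backtrack on q_21: now try q_21 = false.
(q_23) alone gives q_23 = true.
(NOT q_13) alone gives q_13 = false.
(NOT q_33) alone gives q_33 = false.
(q_31) alone gives q_31 = true.
(NOT q_41) alone gives q_41 = false.
(q_43) alone gives q_43 = true.
But (NOT q_43) is also a unit clause — contradiction.
Both values of q_21 lead to a conflict.
Backtrack on q_12: now try q_12 = false.
(q_13) alone gives q_13 = true.
(NOT q_23) alone gives q_23 = false.
(NOT q_33) alone gives q_33 = false.
(NOT q_43) alone gives q_43 = false.
Try q_21 = true.
(NOT q_31) alone gives q_31 = false.
(q_32) alone gives q_32 = true.
(NOT q_41) alone gives q_41 = false.
(q_42) alone gives q_42 = true.
But (NOT q_42) is also a unit clause — contradiction.
Backtrack on q_21: now try q_21 = false.
(q_22) alone gives q_22 = true.
(NOT q_32) alone gives q_32 = false.
(q_31) alone gives q_31 = true.
(NOT q_41) alone gives q_41 = false.
(q_42) alone gives q_42 = true.
But (NOT q_42) is also a unit clause — contradiction.
Both values of q_21 lead to a conflict.
Both values of q_12 lead to a conflict.
Backtrack on q_11: now try q_11 = true.
(NOT q_21) alone gives q_21 = false.
(NOT q_31) alone gives q_31 = false.
(NOT q_41) alone gives q_41 = false.
Try q_22 = true.
(NOT q_12) alone gives q_12 = false.
(NOT q_32) alone gives q_32 = false.
(q_33) alone gives q_33 = true.
(NOT q_42) alone gives q_42 = false.
(q_43) alone gives q_43 = true.
But (NOT q_43) is also a unit clause — contradiction.
Backtrack on q_22: now try q_22 = false.
(q_23) alone gives q_23 = true.
(NOT q_13) alone gives q_13 = false.
(NOT q_33) alone gives q_33 = false.
(q_32) alone gives q_32 = true.
(NOT q_12) alone gives q_12 = false.
(NOT q_42) alone gives q_42 = false.
(q_43) alone gives q_43 = true.
But (NOT q_43) is also a unit clause — contradiction.
Both values of q_22 lead to a conflict.
Both values of q_11 lead to a conflict.
No assignment satisfies every clause.

Unsatisfiable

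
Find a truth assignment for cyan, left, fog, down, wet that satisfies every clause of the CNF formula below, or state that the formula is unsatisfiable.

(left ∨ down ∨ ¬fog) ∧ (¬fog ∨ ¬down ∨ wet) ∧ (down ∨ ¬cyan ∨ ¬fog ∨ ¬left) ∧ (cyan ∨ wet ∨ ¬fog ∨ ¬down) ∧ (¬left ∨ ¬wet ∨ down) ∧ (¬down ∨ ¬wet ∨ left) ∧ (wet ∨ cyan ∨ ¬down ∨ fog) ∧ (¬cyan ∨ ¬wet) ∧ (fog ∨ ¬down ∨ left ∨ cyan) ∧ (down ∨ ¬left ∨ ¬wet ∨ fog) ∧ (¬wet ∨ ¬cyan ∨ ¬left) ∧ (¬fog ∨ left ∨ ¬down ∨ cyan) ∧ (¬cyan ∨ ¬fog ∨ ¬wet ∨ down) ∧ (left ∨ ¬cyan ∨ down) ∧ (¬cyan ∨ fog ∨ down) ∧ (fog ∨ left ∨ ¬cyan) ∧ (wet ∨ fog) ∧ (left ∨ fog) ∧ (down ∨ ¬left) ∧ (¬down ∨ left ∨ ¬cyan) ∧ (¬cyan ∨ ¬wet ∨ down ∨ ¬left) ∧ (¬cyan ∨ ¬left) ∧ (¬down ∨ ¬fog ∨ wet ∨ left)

cyan=False,  left=True,  fog=True,  down=True,  wet=True

Try cyan = False.
Try wet = True.
Try left = True.
(down) alone gives down = True.
No clause remains; fog is free.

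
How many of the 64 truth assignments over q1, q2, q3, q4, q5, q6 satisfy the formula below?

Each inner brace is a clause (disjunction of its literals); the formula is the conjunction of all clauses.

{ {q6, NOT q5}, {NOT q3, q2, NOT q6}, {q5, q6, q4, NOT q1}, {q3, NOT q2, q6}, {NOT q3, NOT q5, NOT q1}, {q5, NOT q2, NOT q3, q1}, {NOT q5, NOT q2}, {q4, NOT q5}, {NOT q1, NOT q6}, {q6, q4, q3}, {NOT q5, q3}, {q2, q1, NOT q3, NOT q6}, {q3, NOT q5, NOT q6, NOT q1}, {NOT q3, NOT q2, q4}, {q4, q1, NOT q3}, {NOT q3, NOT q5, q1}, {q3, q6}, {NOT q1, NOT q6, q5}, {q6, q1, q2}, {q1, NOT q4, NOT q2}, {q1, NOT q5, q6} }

5

There are 2^6 = 64 truth assignments over (q1, q2, q3, q4, q5, q6).
Split on q4. With q4 = true, the clauses containing q4 are satisfied and NOT q4 drops from the rest; 3 of the 2^5 = 32 assignments to the other variables satisfy what remains.
With q4 = false, by the same count on the reduced clause set, 2 assignments work.
(One model: q1=F, q2=F, q3=F, q4=F, q5=F, q6=T.)
Total: 3 + 2 = 5.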